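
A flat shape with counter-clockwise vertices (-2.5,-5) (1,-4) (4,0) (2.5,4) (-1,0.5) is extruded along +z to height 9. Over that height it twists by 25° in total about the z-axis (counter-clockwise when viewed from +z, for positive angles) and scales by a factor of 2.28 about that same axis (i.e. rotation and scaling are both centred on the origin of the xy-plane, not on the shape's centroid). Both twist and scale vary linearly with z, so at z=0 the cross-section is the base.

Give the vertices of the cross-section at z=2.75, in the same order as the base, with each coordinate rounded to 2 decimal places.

t = z/height = 2.75/9 = 0.305556
s = 1 + (scale-1)·z/height = 1 + (2.28-1)·2.75/9 = 1.391111
θ = twist·z/height = 25°·2.75/9 = 7.6389° = 0.133324 rad
cos θ = 0.991126, sin θ = 0.132929 (intermediates below are computed at full precision and shown rounded to 5 d.p.)
v1: (-2.5,-5) → rotate → (-1.81317,-5.28795) → ×s → (-2.52232,-7.35613) → (-2.52,-7.36)
v2: (1,-4) → rotate → (1.52284,-3.83157) → ×s → (2.11844,-5.33014) → (2.12,-5.33)
v3: (4,0) → rotate → (3.96450,0.53172) → ×s → (5.51506,0.73968) → (5.52,0.74)
v4: (2.5,4) → rotate → (1.94610,4.29683) → ×s → (2.70724,5.97736) → (2.71,5.98)
v5: (-1,0.5) → rotate → (-1.05759,0.36263) → ×s → (-1.47123,0.50446) → (-1.47,0.50)

Cross-section at z=2.75: (-2.52,-7.36) (2.12,-5.33) (5.52,0.74) (2.71,5.98) (-1.47,0.50)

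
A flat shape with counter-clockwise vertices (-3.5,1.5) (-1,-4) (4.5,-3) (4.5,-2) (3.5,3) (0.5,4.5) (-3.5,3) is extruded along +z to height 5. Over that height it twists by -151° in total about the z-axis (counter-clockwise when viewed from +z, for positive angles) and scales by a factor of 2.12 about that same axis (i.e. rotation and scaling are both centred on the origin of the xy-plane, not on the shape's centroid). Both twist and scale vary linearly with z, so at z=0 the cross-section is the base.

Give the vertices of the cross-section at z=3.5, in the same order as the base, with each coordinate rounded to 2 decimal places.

Cross-section at z=3.5: (4.27,5.29) (-6.39,3.65) (-7.32,-6.28) (-5.61,-6.76) (3.46,-7.46) (7.49,-3.03) (6.84,4.56)

t = z/height = 3.5/5 = 0.7
s = 1 + (scale-1)·z/height = 1 + (2.12-1)·3.5/5 = 1.784000
θ = twist·z/height = -151°·3.5/5 = -105.7000° = -1.844813 rad
cos θ = -0.270600, sin θ = -0.962692 (intermediates below are computed at full precision and shown rounded to 5 d.p.)
v1: (-3.5,1.5) → rotate → (2.39114,2.96352) → ×s → (4.26579,5.28692) → (4.27,5.29)
v2: (-1,-4) → rotate → (-3.58017,2.04509) → ×s → (-6.38702,3.64845) → (-6.39,3.65)
v3: (4.5,-3) → rotate → (-4.10578,-3.52031) → ×s → (-7.32471,-6.28024) → (-7.32,-6.28)
v4: (4.5,-2) → rotate → (-3.14309,-3.79091) → ×s → (-5.60726,-6.76299) → (-5.61,-6.76)
v5: (3.5,3) → rotate → (1.94097,-4.18122) → ×s → (3.46270,-7.45930) → (3.46,-7.46)
v6: (0.5,4.5) → rotate → (4.19681,-1.69905) → ×s → (7.48711,-3.03110) → (7.49,-3.03)
v7: (-3.5,3) → rotate → (3.83518,2.55762) → ×s → (6.84196,4.56279) → (6.84,4.56)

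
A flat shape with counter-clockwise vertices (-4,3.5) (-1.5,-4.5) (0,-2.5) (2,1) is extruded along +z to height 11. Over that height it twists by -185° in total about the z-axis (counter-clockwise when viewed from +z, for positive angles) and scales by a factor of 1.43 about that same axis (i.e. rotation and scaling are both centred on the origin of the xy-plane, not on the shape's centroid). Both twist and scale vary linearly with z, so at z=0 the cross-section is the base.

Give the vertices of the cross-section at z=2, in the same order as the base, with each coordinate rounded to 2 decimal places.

t = z/height = 2/11 = 0.181818
s = 1 + (scale-1)·z/height = 1 + (1.43-1)·2/11 = 1.078182
θ = twist·z/height = -185°·2/11 = -33.6364° = -0.587065 rad
cos θ = 0.832570, sin θ = -0.553920 (intermediates below are computed at full precision and shown rounded to 5 d.p.)
v1: (-4,3.5) → rotate → (-1.39156,5.12967) → ×s → (-1.50035,5.53072) → (-1.50,5.53)
v2: (-1.5,-4.5) → rotate → (-3.74150,-2.91568) → ×s → (-4.03401,-3.14364) → (-4.03,-3.14)
v3: (0,-2.5) → rotate → (-1.38480,-2.08142) → ×s → (-1.49307,-2.24415) → (-1.49,-2.24)
v4: (2,1) → rotate → (2.21906,-0.27527) → ×s → (2.39255,-0.29679) → (2.39,-0.30)

Cross-section at z=2: (-1.50,5.53) (-4.03,-3.14) (-1.49,-2.24) (2.39,-0.30)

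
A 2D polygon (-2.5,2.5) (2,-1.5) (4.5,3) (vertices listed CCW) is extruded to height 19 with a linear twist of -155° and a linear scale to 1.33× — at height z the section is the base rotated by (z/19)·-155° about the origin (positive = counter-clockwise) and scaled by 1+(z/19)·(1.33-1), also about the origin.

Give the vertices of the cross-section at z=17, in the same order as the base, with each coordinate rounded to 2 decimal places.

Cross-section at z=17: (4.57,-0.29) (-3.23,-0.25) (-1.81,-6.77)

t = z/height = 17/19 = 0.894737
s = 1 + (scale-1)·z/height = 1 + (1.33-1)·17/19 = 1.295263
θ = twist·z/height = -155°·17/19 = -138.6842° = -2.420496 rad
cos θ = -0.751082, sin θ = -0.660209 (intermediates below are computed at full precision and shown rounded to 5 d.p.)
v1: (-2.5,2.5) → rotate → (3.52823,-0.22718) → ×s → (4.56998,-0.29426) → (4.57,-0.29)
v2: (2,-1.5) → rotate → (-2.49248,-0.19379) → ×s → (-3.22841,-0.25101) → (-3.23,-0.25)
v3: (4.5,3) → rotate → (-1.39924,-5.22419) → ×s → (-1.81239,-6.76670) → (-1.81,-6.77)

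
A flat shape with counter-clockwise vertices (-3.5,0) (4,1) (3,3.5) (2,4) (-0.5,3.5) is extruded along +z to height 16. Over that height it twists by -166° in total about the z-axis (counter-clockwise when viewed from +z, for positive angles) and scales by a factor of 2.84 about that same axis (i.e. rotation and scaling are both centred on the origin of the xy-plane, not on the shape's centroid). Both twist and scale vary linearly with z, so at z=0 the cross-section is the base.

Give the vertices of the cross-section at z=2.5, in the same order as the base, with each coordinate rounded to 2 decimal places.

t = z/height = 2.5/16 = 0.15625
s = 1 + (scale-1)·z/height = 1 + (2.84-1)·2.5/16 = 1.287500
θ = twist·z/height = -166°·2.5/16 = -25.9375° = -0.452695 rad
cos θ = 0.899272, sin θ = -0.437390 (intermediates below are computed at full precision and shown rounded to 5 d.p.)
v1: (-3.5,0) → rotate → (-3.14745,1.53087) → ×s → (-4.05234,1.97099) → (-4.05,1.97)
v2: (4,1) → rotate → (4.03448,-0.85029) → ×s → (5.19439,-1.09475) → (5.19,-1.09)
v3: (3,3.5) → rotate → (4.22868,1.83528) → ×s → (5.44443,2.36292) → (5.44,2.36)
v4: (2,4) → rotate → (3.54811,2.72231) → ×s → (4.56819,3.50497) → (4.57,3.50)
v5: (-0.5,3.5) → rotate → (1.08123,3.36615) → ×s → (1.39208,4.33391) → (1.39,4.33)

Cross-section at z=2.5: (-4.05,1.97) (5.19,-1.09) (5.44,2.36) (4.57,3.50) (1.39,4.33)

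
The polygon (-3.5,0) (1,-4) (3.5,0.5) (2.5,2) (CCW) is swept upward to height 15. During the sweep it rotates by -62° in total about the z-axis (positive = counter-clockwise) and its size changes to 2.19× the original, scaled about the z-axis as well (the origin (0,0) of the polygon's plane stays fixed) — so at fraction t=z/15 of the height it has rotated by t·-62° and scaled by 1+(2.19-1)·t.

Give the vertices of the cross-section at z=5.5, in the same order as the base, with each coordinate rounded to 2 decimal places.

t = z/height = 5.5/15 = 0.366667
s = 1 + (scale-1)·z/height = 1 + (2.19-1)·5.5/15 = 1.436333
θ = twist·z/height = -62°·5.5/15 = -22.7333° = -0.396772 rad
cos θ = 0.922313, sin θ = -0.386443 (intermediates below are computed at full precision and shown rounded to 5 d.p.)
v1: (-3.5,0) → rotate → (-3.22810,1.35255) → ×s → (-4.63662,1.94271) → (-4.64,1.94)
v2: (1,-4) → rotate → (-0.62346,-4.07570) → ×s → (-0.89549,-5.85406) → (-0.90,-5.85)
v3: (3.5,0.5) → rotate → (3.42132,-0.89139) → ×s → (4.91415,-1.28034) → (4.91,-1.28)
v4: (2.5,2) → rotate → (3.07867,0.87852) → ×s → (4.42199,1.26185) → (4.42,1.26)

Cross-section at z=5.5: (-4.64,1.94) (-0.90,-5.85) (4.91,-1.28) (4.42,1.26)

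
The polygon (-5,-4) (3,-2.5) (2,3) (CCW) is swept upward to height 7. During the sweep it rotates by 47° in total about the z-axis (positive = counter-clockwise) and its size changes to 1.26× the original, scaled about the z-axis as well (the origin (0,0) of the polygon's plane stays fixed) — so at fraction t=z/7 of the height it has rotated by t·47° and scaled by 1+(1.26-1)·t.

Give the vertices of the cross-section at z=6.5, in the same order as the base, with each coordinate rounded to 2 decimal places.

Cross-section at z=6.5: (-1.06,-7.88) (4.84,0.32) (-0.77,4.41)

t = z/height = 6.5/7 = 0.928571
s = 1 + (scale-1)·z/height = 1 + (1.26-1)·6.5/7 = 1.241429
θ = twist·z/height = 47°·6.5/7 = 43.6429° = 0.761712 rad
cos θ = 0.723656, sin θ = 0.690161 (intermediates below are computed at full precision and shown rounded to 5 d.p.)
v1: (-5,-4) → rotate → (-0.85764,-6.34543) → ×s → (-1.06469,-7.87740) → (-1.06,-7.88)
v2: (3,-2.5) → rotate → (3.89637,0.26134) → ×s → (4.83707,0.32444) → (4.84,0.32)
v3: (2,3) → rotate → (-0.62317,3.55129) → ×s → (-0.77362,4.40867) → (-0.77,4.41)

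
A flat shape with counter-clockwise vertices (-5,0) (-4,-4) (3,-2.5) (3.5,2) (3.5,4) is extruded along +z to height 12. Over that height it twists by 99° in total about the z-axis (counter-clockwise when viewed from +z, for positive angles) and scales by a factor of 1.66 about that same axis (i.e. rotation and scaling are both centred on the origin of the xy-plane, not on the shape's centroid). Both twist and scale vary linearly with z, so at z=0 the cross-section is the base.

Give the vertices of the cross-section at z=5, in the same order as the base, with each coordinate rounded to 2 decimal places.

Cross-section at z=5: (-4.79,-4.20) (-0.47,-7.20) (4.98,0.13) (1.67,4.86) (-0.01,6.78)

t = z/height = 5/12 = 0.416667
s = 1 + (scale-1)·z/height = 1 + (1.66-1)·5/12 = 1.275000
θ = twist·z/height = 99°·5/12 = 41.2500° = 0.719948 rad
cos θ = 0.751840, sin θ = 0.659346 (intermediates below are computed at full precision and shown rounded to 5 d.p.)
v1: (-5,0) → rotate → (-3.75920,-3.29673) → ×s → (-4.79298,-4.20333) → (-4.79,-4.20)
v2: (-4,-4) → rotate → (-0.36998,-5.64474) → ×s → (-0.47172,-7.19705) → (-0.47,-7.20)
v3: (3,-2.5) → rotate → (3.90388,0.09844) → ×s → (4.97745,0.12551) → (4.98,0.13)
v4: (3.5,2) → rotate → (1.31275,3.81139) → ×s → (1.67375,4.85952) → (1.67,4.86)
v5: (3.5,4) → rotate → (-0.00594,5.31507) → ×s → (-0.00758,6.77671) → (-0.01,6.78)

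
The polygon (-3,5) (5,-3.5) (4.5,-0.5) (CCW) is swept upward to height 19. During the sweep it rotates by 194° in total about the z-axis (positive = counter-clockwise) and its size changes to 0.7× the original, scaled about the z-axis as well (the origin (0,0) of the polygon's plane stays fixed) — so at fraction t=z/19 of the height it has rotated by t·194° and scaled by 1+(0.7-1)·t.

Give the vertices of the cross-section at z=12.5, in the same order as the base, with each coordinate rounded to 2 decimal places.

Cross-section at z=12.5: (-1.71,-4.36) (-0.23,4.89) (-1.89,3.11)

t = z/height = 12.5/19 = 0.657895
s = 1 + (scale-1)·z/height = 1 + (0.7-1)·12.5/19 = 0.802632
θ = twist·z/height = 194°·12.5/19 = 127.6316° = 2.227591 rad
cos θ = -0.610582, sin θ = 0.791953 (intermediates below are computed at full precision and shown rounded to 5 d.p.)
v1: (-3,5) → rotate → (-2.12802,-5.42877) → ×s → (-1.70802,-4.35730) → (-1.71,-4.36)
v2: (5,-3.5) → rotate → (-0.28107,6.09680) → ×s → (-0.22560,4.89349) → (-0.23,4.89)
v3: (4.5,-0.5) → rotate → (-2.35164,3.86908) → ×s → (-1.88750,3.10545) → (-1.89,3.11)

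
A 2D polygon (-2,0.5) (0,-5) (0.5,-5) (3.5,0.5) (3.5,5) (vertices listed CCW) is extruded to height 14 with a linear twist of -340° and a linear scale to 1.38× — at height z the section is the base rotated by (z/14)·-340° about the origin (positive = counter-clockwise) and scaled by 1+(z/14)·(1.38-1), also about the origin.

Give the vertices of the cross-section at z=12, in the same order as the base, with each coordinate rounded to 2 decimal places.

Cross-section at z=12: (-1.59,-2.23) (6.17,-2.42) (6.41,-1.80) (1.08,4.56) (-4.48,6.74)

t = z/height = 12/14 = 0.857143
s = 1 + (scale-1)·z/height = 1 + (1.38-1)·12/14 = 1.325714
θ = twist·z/height = -340°·12/14 = -291.4286° = -5.086388 rad
cos θ = 0.365341, sin θ = 0.930874 (intermediates below are computed at full precision and shown rounded to 5 d.p.)
v1: (-2,0.5) → rotate → (-1.19612,-1.67908) → ×s → (-1.58571,-2.22598) → (-1.59,-2.23)
v2: (0,-5) → rotate → (4.65437,-1.82671) → ×s → (6.17036,-2.42169) → (6.17,-2.42)
v3: (0.5,-5) → rotate → (4.83704,-1.36127) → ×s → (6.41253,-1.80465) → (6.41,-1.80)
v4: (3.5,0.5) → rotate → (0.81326,3.44073) → ×s → (1.07815,4.56142) → (1.08,4.56)
v5: (3.5,5) → rotate → (-3.37568,5.08476) → ×s → (-4.47518,6.74094) → (-4.48,6.74)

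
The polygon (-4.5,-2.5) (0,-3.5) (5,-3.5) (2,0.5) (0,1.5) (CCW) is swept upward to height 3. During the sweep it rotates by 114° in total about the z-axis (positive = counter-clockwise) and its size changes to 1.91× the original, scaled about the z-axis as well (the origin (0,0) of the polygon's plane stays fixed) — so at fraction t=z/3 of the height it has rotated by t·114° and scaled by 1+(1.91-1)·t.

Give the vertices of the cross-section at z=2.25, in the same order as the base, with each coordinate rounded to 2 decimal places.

t = z/height = 2.25/3 = 0.75
s = 1 + (scale-1)·z/height = 1 + (1.91-1)·2.25/3 = 1.682500
θ = twist·z/height = 114°·2.25/3 = 85.5000° = 1.492257 rad
cos θ = 0.078459, sin θ = 0.996917 (intermediates below are computed at full precision and shown rounded to 5 d.p.)
v1: (-4.5,-2.5) → rotate → (2.13923,-4.68228) → ×s → (3.59925,-7.87793) → (3.60,-7.88)
v2: (0,-3.5) → rotate → (3.48921,-0.27461) → ×s → (5.87060,-0.46203) → (5.87,-0.46)
v3: (5,-3.5) → rotate → (3.88151,4.70998) → ×s → (6.53063,7.92454) → (6.53,7.92)
v4: (2,0.5) → rotate → (-0.34154,2.03306) → ×s → (-0.57464,3.42063) → (-0.57,3.42)
v5: (0,1.5) → rotate → (-1.49538,0.11769) → ×s → (-2.51597,0.19801) → (-2.52,0.20)

Cross-section at z=2.25: (3.60,-7.88) (5.87,-0.46) (6.53,7.92) (-0.57,3.42) (-2.52,0.20)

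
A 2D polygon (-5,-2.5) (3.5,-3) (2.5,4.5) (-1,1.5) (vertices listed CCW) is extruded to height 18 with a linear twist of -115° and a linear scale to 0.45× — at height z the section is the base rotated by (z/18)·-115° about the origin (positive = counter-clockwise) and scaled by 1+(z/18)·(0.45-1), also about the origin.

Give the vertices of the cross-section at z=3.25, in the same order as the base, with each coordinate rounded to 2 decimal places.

Cross-section at z=3.25: (-5.01,-0.51) (1.99,-3.64) (3.54,2.99) (-0.36,1.58)

t = z/height = 3.25/18 = 0.180556
s = 1 + (scale-1)·z/height = 1 + (0.45-1)·3.25/18 = 0.900694
θ = twist·z/height = -115°·3.25/18 = -20.7639° = -0.362398 rad
cos θ = 0.935049, sin θ = -0.354518 (intermediates below are computed at full precision and shown rounded to 5 d.p.)
v1: (-5,-2.5) → rotate → (-5.56154,-0.56503) → ×s → (-5.00925,-0.50892) → (-5.01,-0.51)
v2: (3.5,-3) → rotate → (2.20912,-4.04596) → ×s → (1.98974,-3.64417) → (1.99,-3.64)
v3: (2.5,4.5) → rotate → (3.93295,3.32143) → ×s → (3.54239,2.99159) → (3.54,2.99)
v4: (-1,1.5) → rotate → (-0.40327,1.75709) → ×s → (-0.36323,1.58260) → (-0.36,1.58)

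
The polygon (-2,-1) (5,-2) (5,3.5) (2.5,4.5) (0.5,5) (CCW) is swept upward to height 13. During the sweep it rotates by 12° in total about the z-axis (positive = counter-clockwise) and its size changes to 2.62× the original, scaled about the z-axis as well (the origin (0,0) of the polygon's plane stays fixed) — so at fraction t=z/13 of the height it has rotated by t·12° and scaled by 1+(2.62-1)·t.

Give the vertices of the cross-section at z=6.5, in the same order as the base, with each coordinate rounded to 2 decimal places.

Cross-section at z=6.5: (-3.41,-2.18) (9.38,-2.65) (8.34,7.25) (3.65,8.57) (-0.05,9.10)

t = z/height = 6.5/13 = 0.5
s = 1 + (scale-1)·z/height = 1 + (2.62-1)·6.5/13 = 1.810000
θ = twist·z/height = 12°·6.5/13 = 6.0000° = 0.104720 rad
cos θ = 0.994522, sin θ = 0.104528 (intermediates below are computed at full precision and shown rounded to 5 d.p.)
v1: (-2,-1) → rotate → (-1.88452,-1.20358) → ×s → (-3.41097,-2.17848) → (-3.41,-2.18)
v2: (5,-2) → rotate → (5.18167,-1.46640) → ×s → (9.37882,-2.65419) → (9.38,-2.65)
v3: (5,3.5) → rotate → (4.60676,4.00347) → ×s → (8.33824,7.24628) → (8.34,7.25)
v4: (2.5,4.5) → rotate → (2.01593,4.73667) → ×s → (3.64883,8.57337) → (3.65,8.57)
v5: (0.5,5) → rotate → (-0.02538,5.02487) → ×s → (-0.04594,9.09502) → (-0.05,9.10)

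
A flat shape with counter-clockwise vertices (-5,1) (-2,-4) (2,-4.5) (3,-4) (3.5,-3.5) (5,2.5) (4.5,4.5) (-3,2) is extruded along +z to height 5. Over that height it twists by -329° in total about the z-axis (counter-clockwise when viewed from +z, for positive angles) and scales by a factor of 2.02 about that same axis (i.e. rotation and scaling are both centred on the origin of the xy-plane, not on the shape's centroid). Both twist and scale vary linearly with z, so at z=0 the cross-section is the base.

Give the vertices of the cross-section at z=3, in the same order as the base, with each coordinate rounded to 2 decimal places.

Cross-section at z=3: (7.21,-3.95) (5.00,5.19) (-0.91,7.89) (-2.69,7.60) (-3.70,7.07) (-8.90,-1.44) (-9.09,-4.75) (3.65,-4.52)

t = z/height = 3/5 = 0.6
s = 1 + (scale-1)·z/height = 1 + (2.02-1)·3/5 = 1.612000
θ = twist·z/height = -329°·3/5 = -197.4000° = -3.445280 rad
cos θ = -0.954240, sin θ = 0.299041 (intermediates below are computed at full precision and shown rounded to 5 d.p.)
v1: (-5,1) → rotate → (4.47216,-2.44944) → ×s → (7.20912,-3.94850) → (7.21,-3.95)
v2: (-2,-4) → rotate → (3.10464,3.21888) → ×s → (5.00469,5.18883) → (5.00,5.19)
v3: (2,-4.5) → rotate → (-0.56280,4.89216) → ×s → (-0.90723,7.88617) → (-0.91,7.89)
v4: (3,-4) → rotate → (-1.66656,4.71408) → ×s → (-2.68649,7.59910) → (-2.69,7.60)
v5: (3.5,-3.5) → rotate → (-2.29320,4.38648) → ×s → (-3.69664,7.07101) → (-3.70,7.07)
v6: (5,2.5) → rotate → (-5.51880,-0.89040) → ×s → (-8.89631,-1.43532) → (-8.90,-1.44)
v7: (4.5,4.5) → rotate → (-5.63977,-2.94840) → ×s → (-9.09130,-4.75282) → (-9.09,-4.75)
v8: (-3,2) → rotate → (2.26464,-2.80560) → ×s → (3.65060,-4.52263) → (3.65,-4.52)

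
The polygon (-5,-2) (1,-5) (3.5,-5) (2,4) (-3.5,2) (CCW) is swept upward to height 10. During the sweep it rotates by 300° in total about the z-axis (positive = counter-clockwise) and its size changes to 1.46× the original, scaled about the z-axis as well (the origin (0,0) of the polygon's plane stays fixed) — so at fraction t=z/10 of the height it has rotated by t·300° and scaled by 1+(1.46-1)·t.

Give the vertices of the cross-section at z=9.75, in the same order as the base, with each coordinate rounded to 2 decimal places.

t = z/height = 9.75/10 = 0.975
s = 1 + (scale-1)·z/height = 1 + (1.46-1)·9.75/10 = 1.448500
θ = twist·z/height = 300°·9.75/10 = 292.5000° = 5.105088 rad
cos θ = 0.382683, sin θ = -0.923880 (intermediates below are computed at full precision and shown rounded to 5 d.p.)
v1: (-5,-2) → rotate → (-3.76118,3.85403) → ×s → (-5.44806,5.58256) → (-5.45,5.58)
v2: (1,-5) → rotate → (-4.23671,-2.83730) → ×s → (-6.13688,-4.10982) → (-6.14,-4.11)
v3: (3.5,-5) → rotate → (-3.28001,-5.14700) → ×s → (-4.75109,-7.45542) → (-4.75,-7.46)
v4: (2,4) → rotate → (4.46088,-0.31703) → ×s → (6.46159,-0.45921) → (6.46,-0.46)
v5: (-3.5,2) → rotate → (0.50837,3.99895) → ×s → (0.73637,5.79247) → (0.74,5.79)

Cross-section at z=9.75: (-5.45,5.58) (-6.14,-4.11) (-4.75,-7.46) (6.46,-0.46) (0.74,5.79)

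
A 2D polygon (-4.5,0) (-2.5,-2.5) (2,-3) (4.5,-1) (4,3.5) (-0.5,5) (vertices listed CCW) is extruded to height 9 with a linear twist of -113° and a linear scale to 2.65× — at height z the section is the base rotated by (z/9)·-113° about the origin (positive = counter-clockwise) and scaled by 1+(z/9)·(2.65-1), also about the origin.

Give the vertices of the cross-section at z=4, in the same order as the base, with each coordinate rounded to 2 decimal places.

Cross-section at z=4: (-4.99,5.99) (-6.10,0.56) (-1.78,-5.99) (3.66,-7.10) (9.10,-1.45) (6.11,6.21)

t = z/height = 4/9 = 0.444444
s = 1 + (scale-1)·z/height = 1 + (2.65-1)·4/9 = 1.733333
θ = twist·z/height = -113°·4/9 = -50.2222° = -0.876543 rad
cos θ = 0.639812, sin θ = -0.768532 (intermediates below are computed at full precision and shown rounded to 5 d.p.)
v1: (-4.5,0) → rotate → (-2.87915,3.45839) → ×s → (-4.99053,5.99455) → (-4.99,5.99)
v2: (-2.5,-2.5) → rotate → (-3.52086,0.32180) → ×s → (-6.10282,0.55779) → (-6.10,0.56)
v3: (2,-3) → rotate → (-1.02597,-3.45650) → ×s → (-1.77835,-5.99126) → (-1.78,-5.99)
v4: (4.5,-1) → rotate → (2.11062,-4.09820) → ×s → (3.65841,-7.10355) → (3.66,-7.10)
v5: (4,3.5) → rotate → (5.24911,-0.83479) → ×s → (9.09845,-1.44696) → (9.10,-1.45)
v6: (-0.5,5) → rotate → (3.52275,3.58332) → ×s → (6.10610,6.21110) → (6.11,6.21)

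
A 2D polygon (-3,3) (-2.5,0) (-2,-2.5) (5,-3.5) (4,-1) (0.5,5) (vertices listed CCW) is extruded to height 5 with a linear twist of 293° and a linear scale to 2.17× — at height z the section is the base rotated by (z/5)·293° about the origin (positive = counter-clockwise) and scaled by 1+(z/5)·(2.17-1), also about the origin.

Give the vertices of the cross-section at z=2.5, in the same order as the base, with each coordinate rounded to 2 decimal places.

Cross-section at z=2.5: (1.34,-6.59) (3.30,-2.19) (4.83,1.55) (-3.55,9.00) (-4.41,4.82) (-5.03,-6.17)

t = z/height = 2.5/5 = 0.5
s = 1 + (scale-1)·z/height = 1 + (2.17-1)·2.5/5 = 1.585000
θ = twist·z/height = 293°·2.5/5 = 146.5000° = 2.556907 rad
cos θ = -0.833886, sin θ = 0.551937 (intermediates below are computed at full precision and shown rounded to 5 d.p.)
v1: (-3,3) → rotate → (0.84585,-4.15747) → ×s → (1.34067,-6.58959) → (1.34,-6.59)
v2: (-2.5,0) → rotate → (2.08471,-1.37984) → ×s → (3.30427,-2.18705) → (3.30,-2.19)
v3: (-2,-2.5) → rotate → (3.04761,0.98084) → ×s → (4.83047,1.55463) → (4.83,1.55)
v4: (5,-3.5) → rotate → (-2.23765,5.67829) → ×s → (-3.54667,9.00008) → (-3.55,9.00)
v5: (4,-1) → rotate → (-2.78361,3.04163) → ×s → (-4.41202,4.82099) → (-4.41,4.82)
v6: (0.5,5) → rotate → (-3.17663,-3.89346) → ×s → (-5.03496,-6.17114) → (-5.03,-6.17)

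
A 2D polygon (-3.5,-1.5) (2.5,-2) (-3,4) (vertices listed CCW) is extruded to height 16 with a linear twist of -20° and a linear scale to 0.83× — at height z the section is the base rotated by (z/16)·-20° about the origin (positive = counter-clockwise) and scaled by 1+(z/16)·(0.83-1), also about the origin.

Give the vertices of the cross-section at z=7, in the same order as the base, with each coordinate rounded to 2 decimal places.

Cross-section at z=7: (-3.41,-0.88) (2.01,-2.18) (-2.18,4.08)

t = z/height = 7/16 = 0.4375
s = 1 + (scale-1)·z/height = 1 + (0.83-1)·7/16 = 0.925625
θ = twist·z/height = -20°·7/16 = -8.7500° = -0.152716 rad
cos θ = 0.988362, sin θ = -0.152123 (intermediates below are computed at full precision and shown rounded to 5 d.p.)
v1: (-3.5,-1.5) → rotate → (-3.68745,-0.95011) → ×s → (-3.41320,-0.87945) → (-3.41,-0.88)
v2: (2.5,-2) → rotate → (2.16666,-2.35703) → ×s → (2.00551,-2.18173) → (2.01,-2.18)
v3: (-3,4) → rotate → (-2.35659,4.40982) → ×s → (-2.18132,4.08184) → (-2.18,4.08)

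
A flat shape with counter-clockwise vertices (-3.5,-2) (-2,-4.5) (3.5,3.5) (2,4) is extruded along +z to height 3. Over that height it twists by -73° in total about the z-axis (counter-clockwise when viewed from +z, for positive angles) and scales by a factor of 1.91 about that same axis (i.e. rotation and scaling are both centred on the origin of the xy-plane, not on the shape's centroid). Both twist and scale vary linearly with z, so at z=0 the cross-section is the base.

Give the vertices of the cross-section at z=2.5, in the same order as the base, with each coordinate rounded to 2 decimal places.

Cross-section at z=2.5: (-6.07,3.66) (-8.62,-0.79) (8.37,-2.37) (7.86,0.36)

t = z/height = 2.5/3 = 0.833333
s = 1 + (scale-1)·z/height = 1 + (1.91-1)·2.5/3 = 1.758333
θ = twist·z/height = -73°·2.5/3 = -60.8333° = -1.061742 rad
cos θ = 0.487352, sin θ = -0.873206 (intermediates below are computed at full precision and shown rounded to 5 d.p.)
v1: (-3.5,-2) → rotate → (-3.45214,2.08152) → ×s → (-6.07002,3.66000) → (-6.07,3.66)
v2: (-2,-4.5) → rotate → (-4.90413,-0.44667) → ×s → (-8.62309,-0.78540) → (-8.62,-0.79)
v3: (3.5,3.5) → rotate → (4.76195,-1.35049) → ×s → (8.37310,-2.37461) → (8.37,-2.37)
v4: (2,4) → rotate → (4.46753,0.20300) → ×s → (7.85540,0.35693) → (7.86,0.36)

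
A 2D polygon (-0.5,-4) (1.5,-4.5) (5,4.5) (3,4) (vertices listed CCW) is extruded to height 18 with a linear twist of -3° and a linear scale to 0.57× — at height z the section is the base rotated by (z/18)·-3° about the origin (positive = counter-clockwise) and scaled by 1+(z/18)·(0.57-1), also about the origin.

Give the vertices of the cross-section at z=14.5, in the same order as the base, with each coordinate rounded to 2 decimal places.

Cross-section at z=14.5: (-0.44,-2.60) (0.86,-2.98) (3.39,2.80) (2.07,2.53)

t = z/height = 14.5/18 = 0.805556
s = 1 + (scale-1)·z/height = 1 + (0.57-1)·14.5/18 = 0.653611
θ = twist·z/height = -3°·14.5/18 = -2.4167° = -0.042179 rad
cos θ = 0.999111, sin θ = -0.042166 (intermediates below are computed at full precision and shown rounded to 5 d.p.)
v1: (-0.5,-4) → rotate → (-0.66822,-3.97536) → ×s → (-0.43676,-2.59834) → (-0.44,-2.60)
v2: (1.5,-4.5) → rotate → (1.30892,-4.55925) → ×s → (0.85552,-2.97997) → (0.86,-2.98)
v3: (5,4.5) → rotate → (5.18530,4.28517) → ×s → (3.38917,2.80083) → (3.39,2.80)
v4: (3,4) → rotate → (3.16600,3.86994) → ×s → (2.06933,2.52944) → (2.07,2.53)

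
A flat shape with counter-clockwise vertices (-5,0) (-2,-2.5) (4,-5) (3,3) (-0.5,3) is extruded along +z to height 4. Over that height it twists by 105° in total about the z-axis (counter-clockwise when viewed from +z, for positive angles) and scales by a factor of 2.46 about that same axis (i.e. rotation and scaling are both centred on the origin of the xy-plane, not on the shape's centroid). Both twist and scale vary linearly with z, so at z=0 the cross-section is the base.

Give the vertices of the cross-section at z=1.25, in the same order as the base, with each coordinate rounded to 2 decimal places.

t = z/height = 1.25/4 = 0.3125
s = 1 + (scale-1)·z/height = 1 + (2.46-1)·1.25/4 = 1.456250
θ = twist·z/height = 105°·1.25/4 = 32.8125° = 0.572686 rad
cos θ = 0.840448, sin θ = 0.541892 (intermediates below are computed at full precision and shown rounded to 5 d.p.)
v1: (-5,0) → rotate → (-4.20224,-2.70946) → ×s → (-6.11951,-3.94565) → (-6.12,-3.95)
v2: (-2,-2.5) → rotate → (-0.32617,-3.18490) → ×s → (-0.47498,-4.63802) → (-0.47,-4.64)
v3: (4,-5) → rotate → (6.07125,-2.03468) → ×s → (8.84126,-2.96300) → (8.84,-2.96)
v4: (3,3) → rotate → (0.89567,4.14702) → ×s → (1.30432,6.03910) → (1.30,6.04)
v5: (-0.5,3) → rotate → (-2.04590,2.25040) → ×s → (-2.97934,3.27714) → (-2.98,3.28)

Cross-section at z=1.25: (-6.12,-3.95) (-0.47,-4.64) (8.84,-2.96) (1.30,6.04) (-2.98,3.28)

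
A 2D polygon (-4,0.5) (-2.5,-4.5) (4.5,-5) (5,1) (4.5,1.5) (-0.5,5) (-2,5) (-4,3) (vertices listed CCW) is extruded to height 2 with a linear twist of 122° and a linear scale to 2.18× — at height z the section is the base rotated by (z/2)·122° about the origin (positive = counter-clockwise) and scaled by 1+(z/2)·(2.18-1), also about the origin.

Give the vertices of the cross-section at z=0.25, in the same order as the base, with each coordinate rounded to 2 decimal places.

Cross-section at z=0.25: (-4.58,-0.65) (-1.41,-5.74) (6.49,-4.18) (5.23,2.62) (4.53,3.02) (-2.06,5.38) (-3.72,4.93) (-5.33,2.11)

t = z/height = 0.25/2 = 0.125
s = 1 + (scale-1)·z/height = 1 + (2.18-1)·0.25/2 = 1.147500
θ = twist·z/height = 122°·0.25/2 = 15.2500° = 0.266163 rad
cos θ = 0.964787, sin θ = 0.263031 (intermediates below are computed at full precision and shown rounded to 5 d.p.)
v1: (-4,0.5) → rotate → (-3.99066,-0.56973) → ×s → (-4.57929,-0.65377) → (-4.58,-0.65)
v2: (-2.5,-4.5) → rotate → (-1.22833,-4.99912) → ×s → (-1.40951,-5.73649) → (-1.41,-5.74)
v3: (4.5,-5) → rotate → (5.65670,-3.64030) → ×s → (6.49106,-4.17724) → (6.49,-4.18)
v4: (5,1) → rotate → (4.56091,2.27994) → ×s → (5.23364,2.61624) → (5.23,2.62)
v5: (4.5,1.5) → rotate → (3.94700,2.63082) → ×s → (4.52918,3.01887) → (4.53,3.02)
v6: (-0.5,5) → rotate → (-1.79755,4.69242) → ×s → (-2.06269,5.38455) → (-2.06,5.38)
v7: (-2,5) → rotate → (-3.24473,4.29787) → ×s → (-3.72333,4.93181) → (-3.72,4.93)
v8: (-4,3) → rotate → (-4.64824,1.84224) → ×s → (-5.33386,2.11397) → (-5.33,2.11)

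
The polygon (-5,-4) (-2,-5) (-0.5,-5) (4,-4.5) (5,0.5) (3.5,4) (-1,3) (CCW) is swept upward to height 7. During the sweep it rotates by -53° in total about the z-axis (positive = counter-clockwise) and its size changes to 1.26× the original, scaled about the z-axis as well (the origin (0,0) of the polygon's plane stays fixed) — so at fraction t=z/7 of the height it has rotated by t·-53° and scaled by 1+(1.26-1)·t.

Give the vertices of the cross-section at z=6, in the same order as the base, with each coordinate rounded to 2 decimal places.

Cross-section at z=6: (-7.78,0.92) (-6.07,-2.55) (-4.78,-3.86) (-0.49,-7.35) (4.73,-3.93) (6.49,0.38) (1.76,3.45)

t = z/height = 6/7 = 0.857143
s = 1 + (scale-1)·z/height = 1 + (1.26-1)·6/7 = 1.222857
θ = twist·z/height = -53°·6/7 = -45.4286° = -0.792878 rad
cos θ = 0.701798, sin θ = -0.712376 (intermediates below are computed at full precision and shown rounded to 5 d.p.)
v1: (-5,-4) → rotate → (-6.35849,0.75469) → ×s → (-7.77553,0.92288) → (-7.78,0.92)
v2: (-2,-5) → rotate → (-4.96548,-2.08424) → ×s → (-6.07207,-2.54872) → (-6.07,-2.55)
v3: (-0.5,-5) → rotate → (-3.91278,-3.15280) → ×s → (-4.78477,-3.85543) → (-4.78,-3.86)
v4: (4,-4.5) → rotate → (-0.39850,-6.00759) → ×s → (-0.48731,-7.34643) → (-0.49,-7.35)
v5: (5,0.5) → rotate → (3.86518,-3.21098) → ×s → (4.72656,-3.92657) → (4.73,-3.93)
v6: (3.5,4) → rotate → (5.30580,0.31388) → ×s → (6.48823,0.38382) → (6.49,0.38)
v7: (-1,3) → rotate → (1.43533,2.81777) → ×s → (1.75520,3.44573) → (1.76,3.45)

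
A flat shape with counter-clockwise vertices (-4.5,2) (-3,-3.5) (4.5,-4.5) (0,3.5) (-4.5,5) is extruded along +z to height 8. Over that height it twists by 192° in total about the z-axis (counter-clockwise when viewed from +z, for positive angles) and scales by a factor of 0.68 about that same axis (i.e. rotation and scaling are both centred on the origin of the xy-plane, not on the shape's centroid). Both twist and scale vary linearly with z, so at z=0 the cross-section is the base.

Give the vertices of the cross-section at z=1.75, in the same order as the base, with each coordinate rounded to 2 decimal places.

Cross-section at z=1.75: (-4.35,-1.42) (0.10,-4.29) (5.91,-0.31) (-2.18,2.42) (-6.22,0.66)

t = z/height = 1.75/8 = 0.21875
s = 1 + (scale-1)·z/height = 1 + (0.68-1)·1.75/8 = 0.930000
θ = twist·z/height = 192°·1.75/8 = 42.0000° = 0.733038 rad
cos θ = 0.743145, sin θ = 0.669131 (intermediates below are computed at full precision and shown rounded to 5 d.p.)
v1: (-4.5,2) → rotate → (-4.68241,-1.52480) → ×s → (-4.35464,-1.41806) → (-4.35,-1.42)
v2: (-3,-3.5) → rotate → (0.11252,-4.60840) → ×s → (0.10465,-4.28581) → (0.10,-4.29)
v3: (4.5,-4.5) → rotate → (6.35524,-0.33306) → ×s → (5.91037,-0.30975) → (5.91,-0.31)
v4: (0,3.5) → rotate → (-2.34196,2.60101) → ×s → (-2.17802,2.41894) → (-2.18,2.42)
v5: (-4.5,5) → rotate → (-6.68980,0.70464) → ×s → (-6.22152,0.65531) → (-6.22,0.66)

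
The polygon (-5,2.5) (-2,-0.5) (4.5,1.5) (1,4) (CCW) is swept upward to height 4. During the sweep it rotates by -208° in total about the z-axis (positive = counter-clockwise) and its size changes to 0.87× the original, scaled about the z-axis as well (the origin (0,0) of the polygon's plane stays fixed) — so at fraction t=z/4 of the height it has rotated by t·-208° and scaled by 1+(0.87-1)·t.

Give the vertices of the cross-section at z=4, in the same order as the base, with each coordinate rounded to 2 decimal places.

t = z/height = 4/4 = 1
s = 1 + (scale-1)·z/height = 1 + (0.87-1)·4/4 = 0.870000
θ = twist·z/height = -208°·4/4 = -208.0000° = -3.630285 rad
cos θ = -0.882948, sin θ = 0.469472 (intermediates below are computed at full precision and shown rounded to 5 d.p.)
v1: (-5,2.5) → rotate → (3.24106,-4.55473) → ×s → (2.81972,-3.96261) → (2.82,-3.96)
v2: (-2,-0.5) → rotate → (2.00063,-0.49747) → ×s → (1.74055,-0.43280) → (1.74,-0.43)
v3: (4.5,1.5) → rotate → (-4.67747,0.78820) → ×s → (-4.06940,0.68573) → (-4.07,0.69)
v4: (1,4) → rotate → (-2.76083,-3.06232) → ×s → (-2.40193,-2.66422) → (-2.40,-2.66)

Cross-section at z=4: (2.82,-3.96) (1.74,-0.43) (-4.07,0.69) (-2.40,-2.66)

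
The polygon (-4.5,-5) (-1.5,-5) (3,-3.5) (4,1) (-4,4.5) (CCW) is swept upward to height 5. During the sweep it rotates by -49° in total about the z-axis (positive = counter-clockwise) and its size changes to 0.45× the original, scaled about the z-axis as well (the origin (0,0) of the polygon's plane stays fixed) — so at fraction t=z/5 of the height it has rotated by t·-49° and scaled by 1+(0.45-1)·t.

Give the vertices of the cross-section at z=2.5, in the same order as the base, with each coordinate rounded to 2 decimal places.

Cross-section at z=2.5: (-4.47,-1.95) (-2.49,-2.85) (0.93,-3.21) (2.94,-0.54) (-1.29,4.17)

t = z/height = 2.5/5 = 0.5
s = 1 + (scale-1)·z/height = 1 + (0.45-1)·2.5/5 = 0.725000
θ = twist·z/height = -49°·2.5/5 = -24.5000° = -0.427606 rad
cos θ = 0.909961, sin θ = -0.414693 (intermediates below are computed at full precision and shown rounded to 5 d.p.)
v1: (-4.5,-5) → rotate → (-6.16829,-2.68369) → ×s → (-4.47201,-1.94567) → (-4.47,-1.95)
v2: (-1.5,-5) → rotate → (-3.43841,-3.92777) → ×s → (-2.49285,-2.84763) → (-2.49,-2.85)
v3: (3,-3.5) → rotate → (1.27846,-4.42894) → ×s → (0.92688,-3.21098) → (0.93,-3.21)
v4: (4,1) → rotate → (4.05454,-0.74881) → ×s → (2.93954,-0.54289) → (2.94,-0.54)
v5: (-4,4.5) → rotate → (-1.77373,5.75360) → ×s → (-1.28595,4.17136) → (-1.29,4.17)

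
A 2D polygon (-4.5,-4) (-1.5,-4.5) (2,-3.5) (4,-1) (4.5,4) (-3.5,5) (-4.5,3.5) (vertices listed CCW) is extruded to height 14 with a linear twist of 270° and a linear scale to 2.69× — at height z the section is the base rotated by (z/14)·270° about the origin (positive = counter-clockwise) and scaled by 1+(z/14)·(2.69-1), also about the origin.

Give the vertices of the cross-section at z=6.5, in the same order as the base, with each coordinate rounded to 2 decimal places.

t = z/height = 6.5/14 = 0.464286
s = 1 + (scale-1)·z/height = 1 + (2.69-1)·6.5/14 = 1.784643
θ = twist·z/height = 270°·6.5/14 = 125.3571° = 2.187895 rad
cos θ = -0.578671, sin θ = 0.815561 (intermediates below are computed at full precision and shown rounded to 5 d.p.)
v1: (-4.5,-4) → rotate → (5.86626,-1.35534) → ×s → (10.46919,-2.41880) → (10.47,-2.42)
v2: (-1.5,-4.5) → rotate → (4.53803,1.38068) → ×s → (8.09876,2.46402) → (8.10,2.46)
v3: (2,-3.5) → rotate → (1.69712,3.65647) → ×s → (3.02875,6.52550) → (3.03,6.53)
v4: (4,-1) → rotate → (-1.49912,3.84091) → ×s → (-2.67540,6.85466) → (-2.68,6.85)
v5: (4.5,4) → rotate → (-5.86626,1.35534) → ×s → (-10.46919,2.41880) → (-10.47,2.42)
v6: (-3.5,5) → rotate → (-2.05245,-5.74782) → ×s → (-3.66290,-10.25781) → (-3.66,-10.26)
v7: (-4.5,3.5) → rotate → (-0.25044,-5.69537) → ×s → (-0.44695,-10.16421) → (-0.45,-10.16)

Cross-section at z=6.5: (10.47,-2.42) (8.10,2.46) (3.03,6.53) (-2.68,6.85) (-10.47,2.42) (-3.66,-10.26) (-0.45,-10.16)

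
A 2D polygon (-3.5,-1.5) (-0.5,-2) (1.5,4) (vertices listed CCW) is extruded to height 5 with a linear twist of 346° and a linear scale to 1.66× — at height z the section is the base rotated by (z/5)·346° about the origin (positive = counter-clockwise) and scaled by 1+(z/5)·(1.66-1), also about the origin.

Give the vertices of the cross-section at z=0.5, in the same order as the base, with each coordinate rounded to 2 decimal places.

t = z/height = 0.5/5 = 0.1
s = 1 + (scale-1)·z/height = 1 + (1.66-1)·0.5/5 = 1.066000
θ = twist·z/height = 346°·0.5/5 = 34.6000° = 0.603884 rad
cos θ = 0.823136, sin θ = 0.567844 (intermediates below are computed at full precision and shown rounded to 5 d.p.)
v1: (-3.5,-1.5) → rotate → (-2.02921,-3.22216) → ×s → (-2.16314,-3.43482) → (-2.16,-3.43)
v2: (-0.5,-2) → rotate → (0.72412,-1.93019) → ×s → (0.77191,-2.05759) → (0.77,-2.06)
v3: (1.5,4) → rotate → (-1.03667,4.14431) → ×s → (-1.10509,4.41784) → (-1.11,4.42)

Cross-section at z=0.5: (-2.16,-3.43) (0.77,-2.06) (-1.11,4.42)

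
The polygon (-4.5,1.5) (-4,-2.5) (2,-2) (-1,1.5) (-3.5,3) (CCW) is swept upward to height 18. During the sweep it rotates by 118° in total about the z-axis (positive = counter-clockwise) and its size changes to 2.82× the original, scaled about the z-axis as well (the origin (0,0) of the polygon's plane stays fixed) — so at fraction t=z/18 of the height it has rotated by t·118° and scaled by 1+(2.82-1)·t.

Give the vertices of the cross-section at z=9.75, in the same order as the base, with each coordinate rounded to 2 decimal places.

t = z/height = 9.75/18 = 0.541667
s = 1 + (scale-1)·z/height = 1 + (2.82-1)·9.75/18 = 1.985833
θ = twist·z/height = 118°·9.75/18 = 63.9167° = 1.115556 rad
cos θ = 0.439678, sin θ = 0.898156 (intermediates below are computed at full precision and shown rounded to 5 d.p.)
v1: (-4.5,1.5) → rotate → (-3.32578,-3.38218) → ×s → (-6.60445,-6.71645) → (-6.60,-6.72)
v2: (-4,-2.5) → rotate → (0.48668,-4.69182) → ×s → (0.96646,-9.31717) → (0.97,-9.32)
v3: (2,-2) → rotate → (2.67567,0.91696) → ×s → (5.31343,1.82092) → (5.31,1.82)
v4: (-1,1.5) → rotate → (-1.78691,-0.23864) → ×s → (-3.54851,-0.47390) → (-3.55,-0.47)
v5: (-3.5,3) → rotate → (-4.23334,-1.82451) → ×s → (-8.40671,-3.62317) → (-8.41,-3.62)

Cross-section at z=9.75: (-6.60,-6.72) (0.97,-9.32) (5.31,1.82) (-3.55,-0.47) (-8.41,-3.62)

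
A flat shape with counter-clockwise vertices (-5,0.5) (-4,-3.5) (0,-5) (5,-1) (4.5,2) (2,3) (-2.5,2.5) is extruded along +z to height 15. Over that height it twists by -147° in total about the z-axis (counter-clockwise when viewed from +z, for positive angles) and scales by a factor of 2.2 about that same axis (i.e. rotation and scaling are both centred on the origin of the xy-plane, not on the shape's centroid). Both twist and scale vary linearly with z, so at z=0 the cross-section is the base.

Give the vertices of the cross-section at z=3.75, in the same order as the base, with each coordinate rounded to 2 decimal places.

t = z/height = 3.75/15 = 0.25
s = 1 + (scale-1)·z/height = 1 + (2.2-1)·3.75/15 = 1.300000
θ = twist·z/height = -147°·3.75/15 = -36.7500° = -0.641409 rad
cos θ = 0.801254, sin θ = -0.598325 (intermediates below are computed at full precision and shown rounded to 5 d.p.)
v1: (-5,0.5) → rotate → (-3.70711,3.39225) → ×s → (-4.81924,4.40992) → (-4.82,4.41)
v2: (-4,-3.5) → rotate → (-5.29915,-0.41109) → ×s → (-6.88890,-0.53442) → (-6.89,-0.53)
v3: (0,-5) → rotate → (-2.99162,-4.00627) → ×s → (-3.88911,-5.20815) → (-3.89,-5.21)
v4: (5,-1) → rotate → (3.40794,-3.79288) → ×s → (4.43033,-4.93074) → (4.43,-4.93)
v5: (4.5,2) → rotate → (4.80229,-1.08995) → ×s → (6.24298,-1.41694) → (6.24,-1.42)
v6: (2,3) → rotate → (3.39748,1.20711) → ×s → (4.41673,1.56925) → (4.42,1.57)
v7: (-2.5,2.5) → rotate → (-0.50732,3.49895) → ×s → (-0.65952,4.54863) → (-0.66,4.55)

Cross-section at z=3.75: (-4.82,4.41) (-6.89,-0.53) (-3.89,-5.21) (4.43,-4.93) (6.24,-1.42) (4.42,1.57) (-0.66,4.55)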